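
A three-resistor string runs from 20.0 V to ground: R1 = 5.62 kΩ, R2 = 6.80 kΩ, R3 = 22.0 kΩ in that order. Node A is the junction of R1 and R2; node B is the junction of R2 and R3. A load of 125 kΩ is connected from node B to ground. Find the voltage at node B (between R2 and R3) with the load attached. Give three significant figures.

V ≈ 12.0 V

At node B, R3 is in parallel with the load: R3‖R_L = 18.71 kΩ.
Below node A the resistance is R2 + (R3‖R_L) = 25.51 kΩ, so V_A = 20.0 × 25.51/31.13 = 16.39 V.
Then V_B = V_A × (R3‖R_L)/(R2 + R3‖R_L) = 16.39 × 18.71/25.51 = 12.0 V.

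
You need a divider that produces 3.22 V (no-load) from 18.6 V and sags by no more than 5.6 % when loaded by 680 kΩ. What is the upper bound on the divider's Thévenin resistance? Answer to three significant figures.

R_th ≤ 40.3 kΩ

Loading drop = R_th/(R_th + R_L) ≤ 0.0560, so R_th ≤ R_L · ε/(1−ε) = 680 kΩ × 0.0560/0.9440 = 40.3 kΩ.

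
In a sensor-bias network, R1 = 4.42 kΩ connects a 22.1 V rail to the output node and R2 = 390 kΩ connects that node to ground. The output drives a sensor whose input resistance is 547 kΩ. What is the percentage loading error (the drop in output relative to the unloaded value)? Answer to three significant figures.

0.793 %

The divider's output (Thévenin) resistance is R1‖R2 = 4.370 kΩ.
Fractional drop under load = R_th/(R_th + R_L) = 4.370 / (4.370 + 547) = 0.007927.
So the output falls by 0.793 %.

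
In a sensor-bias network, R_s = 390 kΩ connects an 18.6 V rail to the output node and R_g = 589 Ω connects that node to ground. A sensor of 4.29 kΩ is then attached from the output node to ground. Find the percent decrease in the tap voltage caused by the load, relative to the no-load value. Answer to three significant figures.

12.1 %

Unloaded V = 18.6 × 589/390600 = 0.028048 V.
Loaded: R_g‖R_L = 517.9 Ω, giving V = 18.6 × 517.9/390500 = 0.024667 V.
Drop = (0.028048 − 0.024667) / 0.028048 = 12.1 %.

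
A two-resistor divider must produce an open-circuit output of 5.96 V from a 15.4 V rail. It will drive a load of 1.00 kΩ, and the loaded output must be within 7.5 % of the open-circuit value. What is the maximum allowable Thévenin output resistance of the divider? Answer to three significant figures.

R_th ≤ 81.1 Ω

Loading drop = R_th/(R_th + R_L) ≤ 0.0750, so R_th ≤ R_L · ε/(1−ε) = 1.00 kΩ × 0.0750/0.9250 = 81.1 Ω.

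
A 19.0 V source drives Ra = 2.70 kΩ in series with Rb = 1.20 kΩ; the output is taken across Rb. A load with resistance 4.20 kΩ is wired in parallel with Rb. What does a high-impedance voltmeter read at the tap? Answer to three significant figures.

V_out ≈ 4.88 V

The load sits in parallel with Rb: Rb‖R_L = (1.20 × 4.20) / (1.20 + 4.20) = 0.9333 kΩ.
V_out = 19.0 × 0.9333 / (2.70 + 0.9333) = 19.0 × 0.9333/3.633 = 4.88 V.
(Unloaded it would have been 5.85 V.)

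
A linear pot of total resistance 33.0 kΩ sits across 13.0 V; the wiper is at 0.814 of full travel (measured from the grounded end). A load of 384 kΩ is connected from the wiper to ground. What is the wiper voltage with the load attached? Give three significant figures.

The wiper splits the pot into (1−α)R = 6.138 kΩ above and αR = 26.86 kΩ below.
Lower section ‖ load = 25.11 kΩ.
V_wiper = 13.0 × 25.11/(6.138 + 25.11) = 10.4 V.

V ≈ 10.4 V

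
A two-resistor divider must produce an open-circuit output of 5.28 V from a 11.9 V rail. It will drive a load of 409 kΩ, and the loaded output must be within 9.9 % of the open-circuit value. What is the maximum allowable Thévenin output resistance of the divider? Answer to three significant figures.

Loading drop = R_th/(R_th + R_L) ≤ 0.0990, so R_th ≤ R_L · ε/(1−ε) = 409 kΩ × 0.0990/0.9010 = 44.9 kΩ.
(Any R1, R2 with R2/(R1+R2) = 0.444 and R1‖R2 ≤ 44.9 kΩ will meet the spec.)

R_th ≤ 44.9 kΩ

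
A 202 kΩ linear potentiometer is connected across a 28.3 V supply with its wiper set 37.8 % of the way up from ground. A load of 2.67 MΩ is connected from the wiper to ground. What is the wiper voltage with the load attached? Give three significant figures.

The wiper splits the pot into (1−α)R = 125.6 kΩ above and αR = 76.36 kΩ below.
Lower section ‖ load = 74.23 kΩ.
V_wiper = 28.3 × 74.23/(125.6 + 74.23) = 10.5 V.

V ≈ 10.5 V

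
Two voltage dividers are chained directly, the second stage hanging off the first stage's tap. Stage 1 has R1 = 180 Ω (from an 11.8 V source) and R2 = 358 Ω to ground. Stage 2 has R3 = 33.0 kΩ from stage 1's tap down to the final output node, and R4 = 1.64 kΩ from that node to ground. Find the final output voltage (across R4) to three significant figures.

Stage 2 presents R3+R4 = 34640 Ω as a load on stage 1's tap.
Stage 1's lower leg becomes R2‖(R3+R4) = 354.3 Ω, so V_mid = 11.8 × 354.3/534.3 = 7.825 V.
Stage 2 is itself unloaded: V_out = V_mid × R4/(R3+R4) = 7.825 × 1640/34640 = 0.370 V.

V_out ≈ 0.370 V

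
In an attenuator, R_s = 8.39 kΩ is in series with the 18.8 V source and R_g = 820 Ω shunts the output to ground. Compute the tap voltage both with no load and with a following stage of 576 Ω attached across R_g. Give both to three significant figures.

Open-circuit: V = 18.8 × 820/(8390 + 820) = 1.67 V.
With the load, R_g becomes R_g‖R_L = 338.3 Ω, so V = 18.8 × 338.3/8728 = 0.729 V.

Unloaded: 1.67 V; loaded: 0.729 V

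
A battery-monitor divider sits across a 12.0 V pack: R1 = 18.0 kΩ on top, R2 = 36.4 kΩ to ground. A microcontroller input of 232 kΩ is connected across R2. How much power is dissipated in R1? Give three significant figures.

P ≈ 1.06 mW

Total resistance from the source is R1 + (R2‖R_L) = 49.46 kΩ, so I = 12.0/49.46 kΩ = 0.2426 mA.
P = I²·R1 = (0.2426 mA)² × 18.0 kΩ = 1.06 mW.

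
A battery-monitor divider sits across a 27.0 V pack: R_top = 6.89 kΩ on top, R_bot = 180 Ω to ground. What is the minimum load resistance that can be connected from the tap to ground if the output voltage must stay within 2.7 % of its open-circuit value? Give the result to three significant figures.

R_L(min) ≈ 6.32 kΩ

Output resistance R_th = R_top‖R_bot = (6890 × 180)/7070 = 175.4 Ω.
The fractional drop is R_th/(R_th + R_L); requiring this ≤ 0.0270 gives R_L ≥ R_th(1/0.0270 − 1) = 175.4 × 36.04 = 6.32 kΩ.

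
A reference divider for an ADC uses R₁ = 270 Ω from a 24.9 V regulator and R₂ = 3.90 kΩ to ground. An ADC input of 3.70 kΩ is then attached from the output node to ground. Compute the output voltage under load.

The load sits in parallel with R₂: R₂‖R_L = (3900 × 3700) / (3900 + 3700) = 1899 Ω.
V_out = 24.9 × 1899 / (270 + 1899) = 24.9 × 1899/2169 = 21.8 V.

V_out ≈ 21.8 V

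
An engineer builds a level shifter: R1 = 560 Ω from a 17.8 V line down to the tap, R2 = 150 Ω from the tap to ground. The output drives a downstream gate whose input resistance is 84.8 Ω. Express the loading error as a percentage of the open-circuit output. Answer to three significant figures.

58.2 %

Unloaded V = 17.8 × 150/710.0 = 3.761 V.
Loaded: R2‖R_L = 54.17 Ω, giving V = 17.8 × 54.17/614.2 = 1.570 V.
Drop = (3.761 − 1.570) / 3.761 = 58.2 %.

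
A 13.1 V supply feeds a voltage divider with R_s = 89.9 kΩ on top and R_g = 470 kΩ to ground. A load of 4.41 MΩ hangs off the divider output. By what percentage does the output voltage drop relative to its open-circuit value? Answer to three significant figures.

The divider's output (Thévenin) resistance is R_s‖R_g = 75.47 kΩ.
Fractional drop under load = R_th/(R_th + R_L) = 75.47 / (75.47 + 4410) = 0.01682.
So the output falls by 1.68 %.

1.68 %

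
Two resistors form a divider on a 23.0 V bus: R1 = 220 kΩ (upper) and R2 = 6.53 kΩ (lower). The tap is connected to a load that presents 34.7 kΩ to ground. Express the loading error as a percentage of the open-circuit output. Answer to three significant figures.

15.5 %

The divider's output (Thévenin) resistance is R1‖R2 = 6.342 kΩ.
Fractional drop under load = R_th/(R_th + R_L) = 6.342 / (6.342 + 34.7) = 0.1545.
So the output falls by 15.5 %.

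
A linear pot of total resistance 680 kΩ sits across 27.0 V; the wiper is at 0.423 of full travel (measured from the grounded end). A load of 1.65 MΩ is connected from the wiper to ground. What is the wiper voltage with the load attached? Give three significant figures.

V ≈ 10.4 V

The wiper splits the pot into (1−α)R = 392.4 kΩ above and αR = 287.6 kΩ below.
Lower section ‖ load = 244.9 kΩ.
V_wiper = 27.0 × 244.9/(392.4 + 244.9) = 10.4 V.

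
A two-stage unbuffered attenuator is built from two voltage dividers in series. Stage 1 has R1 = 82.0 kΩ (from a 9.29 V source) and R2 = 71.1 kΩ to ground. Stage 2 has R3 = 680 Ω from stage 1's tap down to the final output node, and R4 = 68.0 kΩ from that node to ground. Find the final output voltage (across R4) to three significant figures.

V_out ≈ 2.75 V

Stage 2 presents R3+R4 = 68680 Ω as a load on stage 1's tap.
Stage 1's lower leg becomes R2‖(R3+R4) = 34930 Ω, so V_mid = 9.29 × 34930/116900 = 2.775 V.
Stage 2 is itself unloaded: V_out = V_mid × R4/(R3+R4) = 2.775 × 68000/68680 = 2.75 V.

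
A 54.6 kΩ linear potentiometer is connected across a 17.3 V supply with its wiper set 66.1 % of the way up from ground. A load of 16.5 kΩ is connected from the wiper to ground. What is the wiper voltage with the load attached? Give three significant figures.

The wiper splits the pot into (1−α)R = 18.51 kΩ above and αR = 36.09 kΩ below.
Lower section ‖ load = 11.32 kΩ.
V_wiper = 17.3 × 11.32/(18.51 + 11.32) = 6.57 V.

V ≈ 6.57 V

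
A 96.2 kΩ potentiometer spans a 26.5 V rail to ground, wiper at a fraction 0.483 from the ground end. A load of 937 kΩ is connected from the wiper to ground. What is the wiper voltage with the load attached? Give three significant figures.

V ≈ 12.5 V

The wiper splits the pot into (1−α)R = 49.74 kΩ above and αR = 46.46 kΩ below.
Lower section ‖ load = 44.27 kΩ.
V_wiper = 26.5 × 44.27/(49.74 + 44.27) = 12.5 V.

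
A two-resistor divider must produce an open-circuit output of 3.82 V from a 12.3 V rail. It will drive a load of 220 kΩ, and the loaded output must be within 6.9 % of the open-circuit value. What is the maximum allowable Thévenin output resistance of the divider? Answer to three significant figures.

R_th ≤ 16.3 kΩ

Loading drop = R_th/(R_th + R_L) ≤ 0.0690, so R_th ≤ R_L · ε/(1−ε) = 220 kΩ × 0.0690/0.9310 = 16.3 kΩ.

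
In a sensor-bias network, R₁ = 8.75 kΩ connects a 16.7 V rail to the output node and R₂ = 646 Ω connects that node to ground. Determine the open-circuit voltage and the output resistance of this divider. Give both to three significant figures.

V_th is the open-circuit tap voltage: 16.7 × 646/(8750 + 646) = 1.15 V.
With the supply zeroed, R₁ and R₂ appear in parallel from the tap: R_th = R₁‖R₂ = (8750 × 646)/9396 = 602 Ω.

V_th = 1.15 V, R_th = 602 Ω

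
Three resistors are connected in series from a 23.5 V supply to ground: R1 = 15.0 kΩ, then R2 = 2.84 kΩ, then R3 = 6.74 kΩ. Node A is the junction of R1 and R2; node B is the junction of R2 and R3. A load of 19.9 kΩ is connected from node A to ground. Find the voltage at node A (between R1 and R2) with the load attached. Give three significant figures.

Below node A the series string R2+R3 = 9.580 kΩ sits in parallel with the 19.9 kΩ load: 6.467 kΩ.
V_A = 23.5 × 6.467/(15.0 + 6.467) = 7.08 V.

V ≈ 7.08 V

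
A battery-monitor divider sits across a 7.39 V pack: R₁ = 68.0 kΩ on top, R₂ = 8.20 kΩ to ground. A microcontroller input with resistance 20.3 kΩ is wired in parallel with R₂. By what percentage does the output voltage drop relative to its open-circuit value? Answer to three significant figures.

26.5 %

The divider's output (Thévenin) resistance is R₁‖R₂ = 7.318 kΩ.
Fractional drop under load = R_th/(R_th + R_L) = 7.318 / (7.318 + 20.3) = 0.2650.
So the output falls by 26.5 %.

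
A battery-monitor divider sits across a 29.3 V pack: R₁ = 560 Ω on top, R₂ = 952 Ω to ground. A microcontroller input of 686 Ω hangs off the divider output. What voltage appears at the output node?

V_out ≈ 12.2 V

The load sits in parallel with R₂: R₂‖R_L = (952 × 686) / (952 + 686) = 398.7 Ω.
V_out = 29.3 × 398.7 / (560 + 398.7) = 29.3 × 398.7/958.7 = 12.2 V.
(Unloaded it would have been 18.4 V.)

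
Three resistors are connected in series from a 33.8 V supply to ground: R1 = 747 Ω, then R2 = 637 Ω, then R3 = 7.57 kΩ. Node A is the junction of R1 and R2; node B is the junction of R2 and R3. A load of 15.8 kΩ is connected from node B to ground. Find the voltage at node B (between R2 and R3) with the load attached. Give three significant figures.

V ≈ 26.6 V

At node B, R3 is in parallel with the load: R3‖R_L = 5118 Ω.
Below node A the resistance is R2 + (R3‖R_L) = 5755 Ω, so V_A = 33.8 × 5755/6502 = 29.92 V.
Then V_B = V_A × (R3‖R_L)/(R2 + R3‖R_L) = 29.92 × 5118/5755 = 26.6 V.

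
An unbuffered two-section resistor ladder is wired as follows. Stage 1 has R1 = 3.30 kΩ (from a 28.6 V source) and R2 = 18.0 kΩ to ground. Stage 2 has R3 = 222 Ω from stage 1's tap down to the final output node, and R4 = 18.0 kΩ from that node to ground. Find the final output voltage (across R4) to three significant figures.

Stage 2 presents R3+R4 = 18220 Ω as a load on stage 1's tap.
Stage 1's lower leg becomes R2‖(R3+R4) = 9055 Ω, so V_mid = 28.6 × 9055/12360 = 20.96 V.
Stage 2 is itself unloaded: V_out = V_mid × R4/(R3+R4) = 20.96 × 18000/18220 = 20.7 V.

V_out ≈ 20.7 V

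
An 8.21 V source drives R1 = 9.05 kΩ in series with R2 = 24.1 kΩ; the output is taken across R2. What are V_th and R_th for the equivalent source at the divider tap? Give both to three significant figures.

V_th = 5.97 V, R_th = 6.58 kΩ

V_th is the open-circuit tap voltage: 8.21 × 24.1/(9.05 + 24.1) = 5.97 V.
With the supply zeroed, R1 and R2 appear in parallel from the tap: R_th = R1‖R2 = (9.05 × 24.1)/33.15 = 6.58 kΩ.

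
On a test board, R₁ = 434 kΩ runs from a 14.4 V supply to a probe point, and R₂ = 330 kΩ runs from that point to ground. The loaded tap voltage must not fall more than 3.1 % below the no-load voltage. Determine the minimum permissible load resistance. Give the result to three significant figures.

Output resistance R_th = R₁‖R₂ = (434 × 330)/764.0 = 187.5 kΩ.
The fractional drop is R_th/(R_th + R_L); requiring this ≤ 0.0310 gives R_L ≥ R_th(1/0.0310 − 1) = 187.5 × 31.26 = 5.86 MΩ.

R_L(min) ≈ 5.86 MΩ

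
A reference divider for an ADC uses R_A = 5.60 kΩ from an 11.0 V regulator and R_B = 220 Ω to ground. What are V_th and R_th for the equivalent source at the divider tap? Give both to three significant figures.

V_th = 0.416 V, R_th = 212 Ω

V_th is the open-circuit tap voltage: 11.0 × 220/(5600 + 220) = 0.416 V.
With the supply zeroed, R_A and R_B appear in parallel from the tap: R_th = R_A‖R_B = (5600 × 220)/5820 = 212 Ω.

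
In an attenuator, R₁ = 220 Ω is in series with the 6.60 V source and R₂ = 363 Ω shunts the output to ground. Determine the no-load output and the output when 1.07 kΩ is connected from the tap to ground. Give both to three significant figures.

Unloaded: 4.11 V; loaded: 3.64 V

Open-circuit: V = 6.60 × 363/(220 + 363) = 4.11 V.
With the load, R₂ becomes R₂‖R_L = 271.0 Ω, so V = 6.60 × 271.0/491.0 = 3.64 V.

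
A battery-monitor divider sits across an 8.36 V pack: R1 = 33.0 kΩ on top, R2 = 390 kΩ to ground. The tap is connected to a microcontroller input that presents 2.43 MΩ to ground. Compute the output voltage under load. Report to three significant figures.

V_out ≈ 7.61 V

The load sits in parallel with R2: R2‖R_L = (390 × 2430) / (390 + 2430) = 336.1 kΩ.
V_out = 8.36 × 336.1 / (33.0 + 336.1) = 8.36 × 336.1/369.1 = 7.61 V.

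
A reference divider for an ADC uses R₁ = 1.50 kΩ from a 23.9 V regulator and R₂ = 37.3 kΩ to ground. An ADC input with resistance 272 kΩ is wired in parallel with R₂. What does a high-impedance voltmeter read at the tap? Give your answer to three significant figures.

The load sits in parallel with R₂: R₂‖R_L = (37.3 × 272) / (37.3 + 272) = 32.80 kΩ.
V_out = 23.9 × 32.80 / (1.50 + 32.80) = 23.9 × 32.80/34.30 = 22.9 V.

V_out ≈ 22.9 V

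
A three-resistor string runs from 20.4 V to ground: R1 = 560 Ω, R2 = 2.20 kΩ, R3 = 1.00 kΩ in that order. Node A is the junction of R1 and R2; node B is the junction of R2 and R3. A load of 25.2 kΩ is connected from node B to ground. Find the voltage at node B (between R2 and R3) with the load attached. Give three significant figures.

V ≈ 5.27 V

At node B, R3 is in parallel with the load: R3‖R_L = 961.8 Ω.
Below node A the resistance is R2 + (R3‖R_L) = 3162 Ω, so V_A = 20.4 × 3162/3722 = 17.33 V.
Then V_B = V_A × (R3‖R_L)/(R2 + R3‖R_L) = 17.33 × 961.8/3162 = 5.27 V.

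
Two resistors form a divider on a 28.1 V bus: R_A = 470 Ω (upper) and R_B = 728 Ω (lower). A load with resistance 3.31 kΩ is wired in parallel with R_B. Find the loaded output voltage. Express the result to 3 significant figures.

V_out ≈ 15.7 V

The load sits in parallel with R_B: R_B‖R_L = (728 × 3310) / (728 + 3310) = 596.8 Ω.
V_out = 28.1 × 596.8 / (470 + 596.8) = 28.1 × 596.8/1067 = 15.7 V.
(Unloaded it would have been 17.1 V.)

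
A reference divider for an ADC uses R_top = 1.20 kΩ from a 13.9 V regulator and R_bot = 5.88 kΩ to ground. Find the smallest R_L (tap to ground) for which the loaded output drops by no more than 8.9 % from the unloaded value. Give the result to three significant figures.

Output resistance R_th = R_top‖R_bot = (1200 × 5880)/7080 = 996.6 Ω.
The fractional drop is R_th/(R_th + R_L); requiring this ≤ 0.0890 gives R_L ≥ R_th(1/0.0890 − 1) = 996.6 × 10.24 = 10.2 kΩ.

R_L(min) ≈ 10.2 kΩ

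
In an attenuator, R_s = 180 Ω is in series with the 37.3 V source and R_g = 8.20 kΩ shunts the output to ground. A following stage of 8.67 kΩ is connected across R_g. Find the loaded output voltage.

The load sits in parallel with R_g: R_g‖R_L = (8200 × 8670) / (8200 + 8670) = 4214 Ω.
V_out = 37.3 × 4214 / (180 + 4214) = 37.3 × 4214/4394 = 35.8 V.

V_out ≈ 35.8 V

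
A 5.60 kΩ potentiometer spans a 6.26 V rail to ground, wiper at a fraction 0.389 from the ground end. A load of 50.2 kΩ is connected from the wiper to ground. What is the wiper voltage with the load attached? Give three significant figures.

The wiper splits the pot into (1−α)R = 3.422 kΩ above and αR = 2.178 kΩ below.
Lower section ‖ load = 2.088 kΩ.
V_wiper = 6.26 × 2.088/(3.422 + 2.088) = 2.37 V.

V ≈ 2.37 V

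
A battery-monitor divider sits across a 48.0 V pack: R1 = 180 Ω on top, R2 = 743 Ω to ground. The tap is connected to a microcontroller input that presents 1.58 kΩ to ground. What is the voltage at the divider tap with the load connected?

V_out ≈ 35.4 V

The load sits in parallel with R2: R2‖R_L = (743 × 1580) / (743 + 1580) = 505.4 Ω.
V_out = 48.0 × 505.4 / (180 + 505.4) = 48.0 × 505.4/685.4 = 35.4 V.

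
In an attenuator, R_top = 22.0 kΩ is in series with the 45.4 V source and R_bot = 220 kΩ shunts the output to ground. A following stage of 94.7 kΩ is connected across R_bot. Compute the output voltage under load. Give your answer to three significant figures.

The load sits in parallel with R_bot: R_bot‖R_L = (220 × 94.7) / (220 + 94.7) = 66.20 kΩ.
V_out = 45.4 × 66.20 / (22.0 + 66.20) = 45.4 × 66.20/88.20 = 34.1 V.

V_out ≈ 34.1 V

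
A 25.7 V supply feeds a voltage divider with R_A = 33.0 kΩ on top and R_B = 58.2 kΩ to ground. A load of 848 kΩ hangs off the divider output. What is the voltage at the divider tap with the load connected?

V_out ≈ 16.0 V

The load sits in parallel with R_B: R_B‖R_L = (58.2 × 848) / (58.2 + 848) = 54.46 kΩ.
V_out = 25.7 × 54.46 / (33.0 + 54.46) = 25.7 × 54.46/87.46 = 16.0 V.
(Unloaded it would have been 16.4 V.)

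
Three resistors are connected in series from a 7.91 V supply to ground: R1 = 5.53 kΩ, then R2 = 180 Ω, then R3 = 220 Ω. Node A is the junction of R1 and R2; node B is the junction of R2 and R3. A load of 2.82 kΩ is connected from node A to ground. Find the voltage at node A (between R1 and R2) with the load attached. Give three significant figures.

Below node A the series string R2+R3 = 400.0 Ω sits in parallel with the 2820 Ω load: 350.3 Ω.
V_A = 7.91 × 350.3/(5530 + 350.3) = 0.471 V.

V ≈ 0.471 V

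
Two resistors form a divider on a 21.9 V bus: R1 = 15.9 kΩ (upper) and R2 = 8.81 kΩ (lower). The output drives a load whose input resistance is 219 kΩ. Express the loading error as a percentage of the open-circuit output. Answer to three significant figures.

The divider's output (Thévenin) resistance is R1‖R2 = 5.669 kΩ.
Fractional drop under load = R_th/(R_th + R_L) = 5.669 / (5.669 + 219) = 0.02523.
So the output falls by 2.52 %.

2.52 %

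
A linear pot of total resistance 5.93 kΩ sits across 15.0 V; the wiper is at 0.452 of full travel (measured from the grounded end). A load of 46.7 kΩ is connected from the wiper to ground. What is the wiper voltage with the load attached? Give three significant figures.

The wiper splits the pot into (1−α)R = 3.250 kΩ above and αR = 2.680 kΩ below.
Lower section ‖ load = 2.535 kΩ.
V_wiper = 15.0 × 2.535/(3.250 + 2.535) = 6.57 V.

V ≈ 6.57 V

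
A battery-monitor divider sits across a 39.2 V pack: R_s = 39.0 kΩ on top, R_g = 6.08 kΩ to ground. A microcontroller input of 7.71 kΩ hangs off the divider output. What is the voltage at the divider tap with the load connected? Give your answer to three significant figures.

V_out ≈ 3.14 V

The load sits in parallel with R_g: R_g‖R_L = (6.08 × 7.71) / (6.08 + 7.71) = 3.399 kΩ.
V_out = 39.2 × 3.399 / (39.0 + 3.399) = 39.2 × 3.399/42.40 = 3.14 V.
(Unloaded it would have been 5.29 V.)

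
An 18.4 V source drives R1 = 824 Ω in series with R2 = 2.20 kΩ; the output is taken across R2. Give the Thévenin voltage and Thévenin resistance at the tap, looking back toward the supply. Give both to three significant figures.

V_th = 13.4 V, R_th = 599 Ω

V_th is the open-circuit tap voltage: 18.4 × 2200/(824 + 2200) = 13.4 V.
With the supply zeroed, R1 and R2 appear in parallel from the tap: R_th = R1‖R2 = (824 × 2200)/3024 = 599 Ω.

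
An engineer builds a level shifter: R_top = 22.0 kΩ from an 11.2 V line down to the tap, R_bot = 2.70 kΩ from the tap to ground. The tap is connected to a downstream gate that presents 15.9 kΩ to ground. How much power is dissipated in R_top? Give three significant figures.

P ≈ 4.67 mW

Total resistance from the source is R_top + (R_bot‖R_L) = 24.31 kΩ, so I = 11.2/24.31 kΩ = 0.4608 mA.
P = I²·R_top = (0.4608 mA)² × 22.0 kΩ = 4.67 mW.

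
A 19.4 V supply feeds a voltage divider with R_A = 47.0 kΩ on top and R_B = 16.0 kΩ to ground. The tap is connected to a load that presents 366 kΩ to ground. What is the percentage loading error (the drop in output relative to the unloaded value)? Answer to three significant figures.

3.16 %

The divider's output (Thévenin) resistance is R_A‖R_B = 11.94 kΩ.
Fractional drop under load = R_th/(R_th + R_L) = 11.94 / (11.94 + 366) = 0.03158.
So the output falls by 3.16 %.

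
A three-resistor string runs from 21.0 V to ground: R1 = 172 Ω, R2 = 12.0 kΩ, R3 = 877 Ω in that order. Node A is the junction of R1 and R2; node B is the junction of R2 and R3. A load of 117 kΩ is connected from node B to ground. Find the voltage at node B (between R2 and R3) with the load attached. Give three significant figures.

V ≈ 1.40 V

At node B, R3 is in parallel with the load: R3‖R_L = 870.5 Ω.
Below node A the resistance is R2 + (R3‖R_L) = 12870 Ω, so V_A = 21.0 × 12870/13040 = 20.72 V.
Then V_B = V_A × (R3‖R_L)/(R2 + R3‖R_L) = 20.72 × 870.5/12870 = 1.40 V.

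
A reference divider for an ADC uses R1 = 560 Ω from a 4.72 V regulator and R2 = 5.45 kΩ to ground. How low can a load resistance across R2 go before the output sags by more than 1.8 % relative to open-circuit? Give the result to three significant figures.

Output resistance R_th = R1‖R2 = (560 × 5450)/6010 = 507.8 Ω.
The fractional drop is R_th/(R_th + R_L); requiring this ≤ 0.0180 gives R_L ≥ R_th(1/0.0180 − 1) = 507.8 × 54.56 = 27.7 kΩ.

R_L(min) ≈ 27.7 kΩ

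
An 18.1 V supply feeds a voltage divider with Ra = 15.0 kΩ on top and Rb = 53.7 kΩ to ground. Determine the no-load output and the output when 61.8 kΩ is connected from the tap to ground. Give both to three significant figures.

Open-circuit: V = 18.1 × 53.7/(15.0 + 53.7) = 14.1 V.
With the load, Rb becomes Rb‖R_L = 28.73 kΩ, so V = 18.1 × 28.73/43.73 = 11.9 V.

Unloaded: 14.1 V; loaded: 11.9 V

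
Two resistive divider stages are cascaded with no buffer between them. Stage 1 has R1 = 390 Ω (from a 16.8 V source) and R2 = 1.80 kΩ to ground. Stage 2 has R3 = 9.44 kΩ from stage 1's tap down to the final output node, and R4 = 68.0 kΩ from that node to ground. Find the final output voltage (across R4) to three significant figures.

V_out ≈ 12.1 V

Stage 2 presents R3+R4 = 77440 Ω as a load on stage 1's tap.
Stage 1's lower leg becomes R2‖(R3+R4) = 1759 Ω, so V_mid = 16.8 × 1759/2149 = 13.75 V.
Stage 2 is itself unloaded: V_out = V_mid × R4/(R3+R4) = 13.75 × 68000/77440 = 12.1 V.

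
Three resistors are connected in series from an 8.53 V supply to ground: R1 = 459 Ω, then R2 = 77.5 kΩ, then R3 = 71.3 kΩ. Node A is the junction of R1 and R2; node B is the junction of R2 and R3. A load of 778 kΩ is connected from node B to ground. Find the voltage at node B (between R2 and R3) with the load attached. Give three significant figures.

V ≈ 3.89 V

At node B, R3 is in parallel with the load: R3‖R_L = 65310 Ω.
Below node A the resistance is R2 + (R3‖R_L) = 142800 Ω, so V_A = 8.53 × 142800/143300 = 8.503 V.
Then V_B = V_A × (R3‖R_L)/(R2 + R3‖R_L) = 8.503 × 65310/142800 = 3.89 V.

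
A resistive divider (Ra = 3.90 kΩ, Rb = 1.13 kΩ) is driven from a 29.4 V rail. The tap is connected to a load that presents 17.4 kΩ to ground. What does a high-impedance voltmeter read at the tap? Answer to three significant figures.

The load sits in parallel with Rb: Rb‖R_L = (1.13 × 17.4) / (1.13 + 17.4) = 1.061 kΩ.
V_out = 29.4 × 1.061 / (3.90 + 1.061) = 29.4 × 1.061/4.961 = 6.29 V.

V_out ≈ 6.29 V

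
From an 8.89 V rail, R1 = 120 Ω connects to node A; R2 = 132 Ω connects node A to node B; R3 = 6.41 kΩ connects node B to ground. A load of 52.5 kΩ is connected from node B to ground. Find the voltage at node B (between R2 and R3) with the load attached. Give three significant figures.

V ≈ 8.51 V

At node B, R3 is in parallel with the load: R3‖R_L = 5713 Ω.
Below node A the resistance is R2 + (R3‖R_L) = 5845 Ω, so V_A = 8.89 × 5845/5965 = 8.711 V.
Then V_B = V_A × (R3‖R_L)/(R2 + R3‖R_L) = 8.711 × 5713/5845 = 8.51 V.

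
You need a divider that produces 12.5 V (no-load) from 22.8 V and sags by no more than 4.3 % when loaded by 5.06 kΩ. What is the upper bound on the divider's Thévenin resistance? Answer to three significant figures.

R_th ≤ 227 Ω

Loading drop = R_th/(R_th + R_L) ≤ 0.0430, so R_th ≤ R_L · ε/(1−ε) = 5.06 kΩ × 0.0430/0.9570 = 227 Ω.
(Any R1, R2 with R2/(R1+R2) = 0.548 and R1‖R2 ≤ 227 Ω will meet the spec.)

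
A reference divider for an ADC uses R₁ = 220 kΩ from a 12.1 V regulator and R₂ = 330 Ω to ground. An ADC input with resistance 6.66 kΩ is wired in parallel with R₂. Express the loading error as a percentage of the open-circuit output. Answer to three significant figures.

The divider's output (Thévenin) resistance is R₁‖R₂ = 329.5 Ω.
Fractional drop under load = R_th/(R_th + R_L) = 329.5 / (329.5 + 6660) = 0.04714.
So the output falls by 4.71 %.

4.71 %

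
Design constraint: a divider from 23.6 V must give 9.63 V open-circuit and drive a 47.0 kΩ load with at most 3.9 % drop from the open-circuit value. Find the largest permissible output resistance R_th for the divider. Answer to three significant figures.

Loading drop = R_th/(R_th + R_L) ≤ 0.0390, so R_th ≤ R_L · ε/(1−ε) = 47.0 kΩ × 0.0390/0.9610 = 1.91 kΩ.

R_th ≤ 1.91 kΩ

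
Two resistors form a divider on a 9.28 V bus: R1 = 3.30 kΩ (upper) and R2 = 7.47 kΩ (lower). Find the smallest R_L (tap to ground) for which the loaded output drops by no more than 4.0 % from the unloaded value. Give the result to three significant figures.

Output resistance R_th = R1‖R2 = (3.30 × 7.47)/10.77 = 2.289 kΩ.
The fractional drop is R_th/(R_th + R_L); requiring this ≤ 0.0400 gives R_L ≥ R_th(1/0.0400 − 1) = 2.289 × 24.00 = 54.9 kΩ.

R_L(min) ≈ 54.9 kΩ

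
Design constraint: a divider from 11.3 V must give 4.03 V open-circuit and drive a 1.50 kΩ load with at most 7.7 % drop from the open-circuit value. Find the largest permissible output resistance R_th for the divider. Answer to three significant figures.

R_th ≤ 125 Ω

Loading drop = R_th/(R_th + R_L) ≤ 0.0770, so R_th ≤ R_L · ε/(1−ε) = 1.50 kΩ × 0.0770/0.9230 = 125 Ω.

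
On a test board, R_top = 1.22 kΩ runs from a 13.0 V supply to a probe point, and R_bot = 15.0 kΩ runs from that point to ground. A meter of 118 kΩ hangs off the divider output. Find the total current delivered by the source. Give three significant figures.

R_bot‖R_L = 13.31 kΩ, so the source sees R_top + R_bot‖R_L = 14.53 kΩ.
I = 13.0 V / 14.53 kΩ = 0.895 mA.

I ≈ 0.895 mA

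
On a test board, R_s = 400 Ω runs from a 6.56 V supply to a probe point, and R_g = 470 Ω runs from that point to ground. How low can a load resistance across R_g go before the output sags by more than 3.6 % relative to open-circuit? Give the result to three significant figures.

R_L(min) ≈ 5.79 kΩ

Output resistance R_th = R_s‖R_g = (400 × 470)/870.0 = 216.1 Ω.
The fractional drop is R_th/(R_th + R_L); requiring this ≤ 0.0360 gives R_L ≥ R_th(1/0.0360 − 1) = 216.1 × 26.78 = 5.79 kΩ.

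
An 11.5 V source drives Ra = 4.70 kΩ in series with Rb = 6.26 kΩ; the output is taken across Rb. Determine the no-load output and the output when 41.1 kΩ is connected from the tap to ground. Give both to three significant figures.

Unloaded: 6.57 V; loaded: 6.17 V

Open-circuit: V = 11.5 × 6.26/(4.70 + 6.26) = 6.57 V.
With the load, Rb becomes Rb‖R_L = 5.433 kΩ, so V = 11.5 × 5.433/10.13 = 6.17 V.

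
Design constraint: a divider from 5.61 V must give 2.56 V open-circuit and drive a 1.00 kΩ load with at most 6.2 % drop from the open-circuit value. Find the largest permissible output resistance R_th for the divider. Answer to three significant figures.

Loading drop = R_th/(R_th + R_L) ≤ 0.0620, so R_th ≤ R_L · ε/(1−ε) = 1.00 kΩ × 0.0620/0.9380 = 66.1 Ω.
(Any R1, R2 with R2/(R1+R2) = 0.456 and R1‖R2 ≤ 66.1 Ω will meet the spec.)

R_th ≤ 66.1 Ω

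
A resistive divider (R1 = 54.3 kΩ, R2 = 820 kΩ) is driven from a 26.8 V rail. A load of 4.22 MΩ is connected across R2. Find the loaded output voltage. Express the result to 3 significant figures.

V_out ≈ 24.8 V

The load sits in parallel with R2: R2‖R_L = (820 × 4220) / (820 + 4220) = 686.6 kΩ.
V_out = 26.8 × 686.6 / (54.3 + 686.6) = 26.8 × 686.6/740.9 = 24.8 V.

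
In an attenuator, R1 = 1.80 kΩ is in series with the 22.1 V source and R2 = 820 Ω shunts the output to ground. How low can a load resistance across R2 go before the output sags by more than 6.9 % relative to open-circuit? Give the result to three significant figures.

R_L(min) ≈ 7.60 kΩ

Output resistance R_th = R1‖R2 = (1800 × 820)/2620 = 563.4 Ω.
The fractional drop is R_th/(R_th + R_L); requiring this ≤ 0.0690 gives R_L ≥ R_th(1/0.0690 − 1) = 563.4 × 13.49 = 7.60 kΩ.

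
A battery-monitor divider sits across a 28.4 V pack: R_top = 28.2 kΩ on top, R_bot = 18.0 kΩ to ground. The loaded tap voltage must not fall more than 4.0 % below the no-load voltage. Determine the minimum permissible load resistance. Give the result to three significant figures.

Output resistance R_th = R_top‖R_bot = (28.2 × 18.0)/46.20 = 10.99 kΩ.
The fractional drop is R_th/(R_th + R_L); requiring this ≤ 0.0400 gives R_L ≥ R_th(1/0.0400 − 1) = 10.99 × 24.00 = 264 kΩ.

R_L(min) ≈ 264 kΩ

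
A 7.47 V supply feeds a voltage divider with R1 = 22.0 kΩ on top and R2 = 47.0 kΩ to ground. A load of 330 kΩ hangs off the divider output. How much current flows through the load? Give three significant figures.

R2‖R_L = 41.14 kΩ; V_out = 7.47 × 41.14/63.14 = 4.867 V.
I_L = V_out / R_L = 4.867 / 330 kΩ = 0.0147 mA.

I_L ≈ 0.0147 mA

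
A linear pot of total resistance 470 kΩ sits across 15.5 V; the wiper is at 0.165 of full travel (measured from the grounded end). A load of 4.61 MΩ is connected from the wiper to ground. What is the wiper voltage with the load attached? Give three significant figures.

V ≈ 2.52 V

The wiper splits the pot into (1−α)R = 392.4 kΩ above and αR = 77.55 kΩ below.
Lower section ‖ load = 76.27 kΩ.
V_wiper = 15.5 × 76.27/(392.4 + 76.27) = 2.52 V.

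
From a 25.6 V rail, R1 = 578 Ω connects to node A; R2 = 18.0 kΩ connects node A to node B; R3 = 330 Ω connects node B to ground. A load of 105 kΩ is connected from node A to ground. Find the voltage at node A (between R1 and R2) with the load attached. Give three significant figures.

V ≈ 24.7 V

Below node A the series string R2+R3 = 18330 Ω sits in parallel with the 105000 Ω load: 15610 Ω.
V_A = 25.6 × 15610/(578 + 15610) = 24.7 V.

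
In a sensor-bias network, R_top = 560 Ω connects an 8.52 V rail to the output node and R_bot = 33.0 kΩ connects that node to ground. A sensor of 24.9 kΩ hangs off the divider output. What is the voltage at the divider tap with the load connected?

The load sits in parallel with R_bot: R_bot‖R_L = (33000 × 24900) / (33000 + 24900) = 14190 Ω.
V_out = 8.52 × 14190 / (560 + 14190) = 8.52 × 14190/14750 = 8.20 V.

V_out ≈ 8.20 V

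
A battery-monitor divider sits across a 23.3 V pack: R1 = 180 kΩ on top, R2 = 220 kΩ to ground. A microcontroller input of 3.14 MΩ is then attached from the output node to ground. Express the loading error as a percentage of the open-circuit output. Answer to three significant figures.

The divider's output (Thévenin) resistance is R1‖R2 = 99.00 kΩ.
Fractional drop under load = R_th/(R_th + R_L) = 99.00 / (99.00 + 3140) = 0.03056.
So the output falls by 3.06 %.

3.06 %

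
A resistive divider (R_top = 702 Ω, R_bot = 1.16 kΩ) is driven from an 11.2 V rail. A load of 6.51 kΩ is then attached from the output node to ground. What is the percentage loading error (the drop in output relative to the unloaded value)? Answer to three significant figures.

6.30 %

The divider's output (Thévenin) resistance is R_top‖R_bot = 437.3 Ω.
Fractional drop under load = R_th/(R_th + R_L) = 437.3 / (437.3 + 6510) = 0.06295.
So the output falls by 6.30 %.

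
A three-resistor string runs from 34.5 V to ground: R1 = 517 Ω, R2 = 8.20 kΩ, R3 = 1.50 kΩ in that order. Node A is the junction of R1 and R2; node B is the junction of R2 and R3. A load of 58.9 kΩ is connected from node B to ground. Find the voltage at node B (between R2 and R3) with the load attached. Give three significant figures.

At node B, R3 is in parallel with the load: R3‖R_L = 1463 Ω.
Below node A the resistance is R2 + (R3‖R_L) = 9663 Ω, so V_A = 34.5 × 9663/10180 = 32.75 V.
Then V_B = V_A × (R3‖R_L)/(R2 + R3‖R_L) = 32.75 × 1463/9663 = 4.96 V.

V ≈ 4.96 V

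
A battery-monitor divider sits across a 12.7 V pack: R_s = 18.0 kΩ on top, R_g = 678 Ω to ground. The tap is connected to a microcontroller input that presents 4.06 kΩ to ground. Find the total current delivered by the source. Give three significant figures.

I ≈ 0.683 mA

R_g‖R_L = 581.0 Ω, so the source sees R_s + R_g‖R_L = 18580 Ω.
I = 12.7 V / 18580 Ω = 0.683 mA.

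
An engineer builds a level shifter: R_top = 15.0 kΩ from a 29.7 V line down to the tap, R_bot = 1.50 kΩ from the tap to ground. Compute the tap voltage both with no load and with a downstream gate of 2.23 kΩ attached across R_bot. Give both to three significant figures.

Open-circuit: V = 29.7 × 1.50/(15.0 + 1.50) = 2.70 V.
With the load, R_bot becomes R_bot‖R_L = 0.8968 kΩ, so V = 29.7 × 0.8968/15.90 = 1.68 V.

Unloaded: 2.70 V; loaded: 1.68 V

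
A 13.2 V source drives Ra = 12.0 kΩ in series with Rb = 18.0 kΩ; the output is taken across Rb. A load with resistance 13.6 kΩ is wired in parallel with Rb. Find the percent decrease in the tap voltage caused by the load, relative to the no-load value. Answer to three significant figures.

34.6 %

Unloaded V = 13.2 × 18.0/30.00 = 7.920 V.
Loaded: Rb‖R_L = 7.747 kΩ, giving V = 13.2 × 7.747/19.75 = 5.178 V.
Drop = (7.920 − 5.178) / 7.920 = 34.6 %.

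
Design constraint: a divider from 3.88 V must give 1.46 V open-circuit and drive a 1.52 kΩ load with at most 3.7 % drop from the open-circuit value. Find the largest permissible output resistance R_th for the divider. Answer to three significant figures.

R_th ≤ 58.4 Ω

Loading drop = R_th/(R_th + R_L) ≤ 0.0370, so R_th ≤ R_L · ε/(1−ε) = 1.52 kΩ × 0.0370/0.9630 = 58.4 Ω.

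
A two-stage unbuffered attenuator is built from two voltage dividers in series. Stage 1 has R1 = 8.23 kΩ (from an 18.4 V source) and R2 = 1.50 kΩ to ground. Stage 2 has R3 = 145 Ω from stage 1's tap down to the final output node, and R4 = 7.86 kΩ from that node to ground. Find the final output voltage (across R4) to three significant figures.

Stage 2 presents R3+R4 = 8005 Ω as a load on stage 1's tap.
Stage 1's lower leg becomes R2‖(R3+R4) = 1263 Ω, so V_mid = 18.4 × 1263/9493 = 2.449 V.
Stage 2 is itself unloaded: V_out = V_mid × R4/(R3+R4) = 2.449 × 7860/8005 = 2.40 V.

V_out ≈ 2.40 V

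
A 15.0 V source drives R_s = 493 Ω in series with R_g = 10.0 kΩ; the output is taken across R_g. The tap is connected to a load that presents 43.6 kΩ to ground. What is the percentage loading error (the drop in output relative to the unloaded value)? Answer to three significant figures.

1.07 %

The divider's output (Thévenin) resistance is R_s‖R_g = 469.8 Ω.
Fractional drop under load = R_th/(R_th + R_L) = 469.8 / (469.8 + 43600) = 0.01066.
So the output falls by 1.07 %.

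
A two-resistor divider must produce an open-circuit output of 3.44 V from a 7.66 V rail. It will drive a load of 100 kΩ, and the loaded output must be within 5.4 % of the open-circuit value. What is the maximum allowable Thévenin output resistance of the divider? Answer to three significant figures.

R_th ≤ 5.71 kΩ

Loading drop = R_th/(R_th + R_L) ≤ 0.0540, so R_th ≤ R_L · ε/(1−ε) = 100 kΩ × 0.0540/0.9460 = 5.71 kΩ.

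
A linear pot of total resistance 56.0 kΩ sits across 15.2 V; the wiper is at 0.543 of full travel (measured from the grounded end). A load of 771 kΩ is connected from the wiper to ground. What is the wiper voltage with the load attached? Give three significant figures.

V ≈ 8.11 V

The wiper splits the pot into (1−α)R = 25.59 kΩ above and αR = 30.41 kΩ below.
Lower section ‖ load = 29.25 kΩ.
V_wiper = 15.2 × 29.25/(25.59 + 29.25) = 8.11 V.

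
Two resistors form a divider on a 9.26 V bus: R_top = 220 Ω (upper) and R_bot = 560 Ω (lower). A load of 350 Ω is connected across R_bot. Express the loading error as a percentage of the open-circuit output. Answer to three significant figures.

31.1 %

The divider's output (Thévenin) resistance is R_top‖R_bot = 157.9 Ω.
Fractional drop under load = R_th/(R_th + R_L) = 157.9 / (157.9 + 350) = 0.3110.
So the output falls by 31.1 %.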